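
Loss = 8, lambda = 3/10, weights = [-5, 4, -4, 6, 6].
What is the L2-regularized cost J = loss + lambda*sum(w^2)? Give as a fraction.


L2 sq norm = sum(w^2) = 129. J = 8 + 3/10 * 129 = 467/10.

467/10


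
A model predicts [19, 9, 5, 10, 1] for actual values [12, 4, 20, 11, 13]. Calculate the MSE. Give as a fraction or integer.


MSE = (1/5) * ((12-19)^2=49 + (4-9)^2=25 + (20-5)^2=225 + (11-10)^2=1 + (13-1)^2=144). Sum = 444. MSE = 444/5.

444/5


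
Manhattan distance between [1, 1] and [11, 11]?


d = sum of absolute differences: |1-11|=10 + |1-11|=10 = 20.

20


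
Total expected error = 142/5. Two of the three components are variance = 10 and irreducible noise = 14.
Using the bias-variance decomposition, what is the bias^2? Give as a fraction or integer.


Total error = bias^2 + variance + irreducible noise. So bias^2 = 142/5 - 10 - 14 = 22/5.

22/5


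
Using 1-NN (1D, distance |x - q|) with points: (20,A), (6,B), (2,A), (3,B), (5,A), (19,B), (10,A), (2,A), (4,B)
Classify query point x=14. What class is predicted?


Distances: |20-14|=6, |6-14|=8, |2-14|=12, |3-14|=11, |5-14|=9, |19-14|=5, |10-14|=4, |2-14|=12, |4-14|=10. 1 nearest: (10,A). Counts: {'A': 1}. Majority class: A.

A


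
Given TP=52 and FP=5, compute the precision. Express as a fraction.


Precision = TP / (TP + FP) = 52 / 57 = 52/57.

52/57


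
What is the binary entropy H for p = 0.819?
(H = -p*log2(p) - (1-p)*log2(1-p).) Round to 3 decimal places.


H = -0.819*log2(0.819) - 0.181*log2(0.181) = 0.682.

0.682


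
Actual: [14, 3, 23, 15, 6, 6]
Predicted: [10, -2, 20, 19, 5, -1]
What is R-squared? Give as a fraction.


Mean(y) = 67/6. SS_res = 116. SS_tot = 1697/6. R^2 = 1 - 116/(1697/6) = 1001/1697.

1001/1697


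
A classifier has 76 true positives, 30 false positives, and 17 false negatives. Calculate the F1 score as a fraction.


Precision = 76/106 = 38/53. Recall = 76/93 = 76/93. F1 = 2*P*R/(P+R) = 152/199.

152/199


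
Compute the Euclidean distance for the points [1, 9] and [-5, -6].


d = sqrt(sum of squared differences). (1--5)^2=36, (9--6)^2=225. Sum = 261.

sqrt(261)


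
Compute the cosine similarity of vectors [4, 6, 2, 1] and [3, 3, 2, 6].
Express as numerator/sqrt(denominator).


dot = 40. |a|^2 = 57, |b|^2 = 58. cos = 40/sqrt(3306).

40/sqrt(3306)


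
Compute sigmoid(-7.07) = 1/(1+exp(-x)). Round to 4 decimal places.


sigma(-7.07) = 1/(1+e^(7.07)) = 1/(1+1176.148034) = 1/1177.148034 = 0.0008.

0.0008


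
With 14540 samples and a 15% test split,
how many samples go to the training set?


Test set = 14540 * 15% = 2181. Training set = 14540 - 2181 = 12359.

12359


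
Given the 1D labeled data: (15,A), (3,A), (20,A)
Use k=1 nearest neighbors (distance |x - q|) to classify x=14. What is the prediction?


Distances: |15-14|=1, |3-14|=11, |20-14|=6. 1 nearest: (15,A). Counts: {'A': 1}. Majority class: A.

A


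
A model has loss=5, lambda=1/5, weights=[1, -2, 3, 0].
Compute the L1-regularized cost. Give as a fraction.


L1 norm = sum(|w|) = 6. J = 5 + 1/5 * 6 = 31/5.

31/5


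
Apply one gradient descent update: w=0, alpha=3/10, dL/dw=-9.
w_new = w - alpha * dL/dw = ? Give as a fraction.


w_new = 0 - 3/10 * -9 = 0 - -27/10 = 27/10.

27/10


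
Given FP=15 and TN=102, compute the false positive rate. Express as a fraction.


FPR = FP / (FP + TN) = 15 / 117 = 5/39.

5/39


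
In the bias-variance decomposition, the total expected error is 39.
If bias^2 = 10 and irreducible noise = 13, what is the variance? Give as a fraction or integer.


Total error = bias^2 + variance + irreducible noise. So variance = 39 - 10 - 13 = 16.

16


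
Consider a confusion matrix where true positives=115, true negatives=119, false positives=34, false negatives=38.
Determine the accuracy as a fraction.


Accuracy = (TP + TN) / (TP + TN + FP + FN) = (115 + 119) / 306 = 13/17.

13/17


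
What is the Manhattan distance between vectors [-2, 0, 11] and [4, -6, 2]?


d = sum of absolute differences: |-2-4|=6 + |0--6|=6 + |11-2|=9 = 21.

21


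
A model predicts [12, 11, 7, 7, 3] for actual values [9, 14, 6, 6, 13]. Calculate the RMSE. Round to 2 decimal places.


MSE = 24.0000. RMSE = sqrt(24.0000) = 4.90.

4.90


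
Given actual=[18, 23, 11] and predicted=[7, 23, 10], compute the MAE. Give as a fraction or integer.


MAE = (1/3) * (|18-7|=11 + |23-23|=0 + |11-10|=1). Sum = 12. MAE = 4.

4


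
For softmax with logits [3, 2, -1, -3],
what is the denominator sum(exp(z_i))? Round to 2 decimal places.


Denom = e^3=20.0855 + e^2=7.3891 + e^-1=0.3679 + e^-3=0.0498. Sum = 27.8923, which rounds to 27.89.

27.89


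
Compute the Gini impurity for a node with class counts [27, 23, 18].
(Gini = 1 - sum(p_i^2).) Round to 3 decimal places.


Total = 68. Proportions: 27/68, 23/68, 18/68. sum(p_i^2) = 0.3421. Gini = 1 - 0.3421 = 0.6579, which rounds to 0.658.

0.658


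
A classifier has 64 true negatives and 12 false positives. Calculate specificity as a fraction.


Specificity = TN / (TN + FP) = 64 / 76 = 16/19.

16/19


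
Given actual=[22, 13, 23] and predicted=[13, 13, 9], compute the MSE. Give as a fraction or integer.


MSE = (1/3) * ((22-13)^2=81 + (13-13)^2=0 + (23-9)^2=196). Sum = 277. MSE = 277/3.

277/3


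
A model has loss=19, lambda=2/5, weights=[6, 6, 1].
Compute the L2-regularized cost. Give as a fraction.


L2 sq norm = sum(w^2) = 73. J = 19 + 2/5 * 73 = 241/5.

241/5


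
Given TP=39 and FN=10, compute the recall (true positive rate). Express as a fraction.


Recall = TP / (TP + FN) = 39 / 49 = 39/49.

39/49


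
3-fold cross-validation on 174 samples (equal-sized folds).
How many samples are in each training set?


Each validation fold has 174/3 = 58 samples. Training set = 174 - 58 = 116.

116


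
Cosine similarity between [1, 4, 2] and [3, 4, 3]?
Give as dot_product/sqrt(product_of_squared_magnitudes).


dot = 25. |a|^2 = 21, |b|^2 = 34. cos = 25/sqrt(714).

25/sqrt(714)


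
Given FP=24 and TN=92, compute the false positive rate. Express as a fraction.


FPR = FP / (FP + TN) = 24 / 116 = 6/29.

6/29


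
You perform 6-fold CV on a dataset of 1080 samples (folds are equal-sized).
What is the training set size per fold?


Each validation fold has 1080/6 = 180 samples. Training set = 1080 - 180 = 900.

900


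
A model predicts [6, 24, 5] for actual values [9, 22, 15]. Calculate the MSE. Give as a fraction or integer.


MSE = (1/3) * ((9-6)^2=9 + (22-24)^2=4 + (15-5)^2=100). Sum = 113. MSE = 113/3.

113/3


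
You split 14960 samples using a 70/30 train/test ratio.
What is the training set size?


Test set = 14960 * 30% = 4488. Training set = 14960 - 4488 = 10472.

10472


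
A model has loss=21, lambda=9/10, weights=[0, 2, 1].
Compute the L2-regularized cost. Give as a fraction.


L2 sq norm = sum(w^2) = 5. J = 21 + 9/10 * 5 = 51/2.

51/2


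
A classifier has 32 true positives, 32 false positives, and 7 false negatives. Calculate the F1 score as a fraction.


Precision = 32/64 = 1/2. Recall = 32/39 = 32/39. F1 = 2*P*R/(P+R) = 64/103.

64/103


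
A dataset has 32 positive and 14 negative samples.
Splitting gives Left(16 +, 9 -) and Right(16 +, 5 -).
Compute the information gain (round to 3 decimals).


H(parent) = 0.8865. H(left) = 0.9427, H(right) = 0.7919. Weighted = (25/46)*0.9427 + (21/46)*0.7919 = 0.8739. IG = 0.8865 - 0.8739 = 0.0126, which rounds to 0.013.

0.013


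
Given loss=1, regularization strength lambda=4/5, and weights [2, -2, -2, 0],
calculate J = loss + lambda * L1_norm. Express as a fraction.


L1 norm = sum(|w|) = 6. J = 1 + 4/5 * 6 = 29/5.

29/5


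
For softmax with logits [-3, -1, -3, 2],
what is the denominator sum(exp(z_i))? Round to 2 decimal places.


Denom = e^-3=0.0498 + e^-1=0.3679 + e^-3=0.0498 + e^2=7.3891. Sum = 7.8566, which rounds to 7.86.

7.86


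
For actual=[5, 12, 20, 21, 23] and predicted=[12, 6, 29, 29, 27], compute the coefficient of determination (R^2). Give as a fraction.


Mean(y) = 81/5. SS_res = 246. SS_tot = 1134/5. R^2 = 1 - 246/(1134/5) = -16/189.

-16/189


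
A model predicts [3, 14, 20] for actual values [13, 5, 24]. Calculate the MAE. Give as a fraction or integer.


MAE = (1/3) * (|13-3|=10 + |5-14|=9 + |24-20|=4). Sum = 23. MAE = 23/3.

23/3


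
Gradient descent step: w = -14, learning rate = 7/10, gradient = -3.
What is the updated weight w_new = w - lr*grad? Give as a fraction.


w_new = -14 - 7/10 * -3 = -14 - -21/10 = -119/10.

-119/10


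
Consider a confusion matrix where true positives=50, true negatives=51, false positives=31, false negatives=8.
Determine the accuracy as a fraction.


Accuracy = (TP + TN) / (TP + TN + FP + FN) = (50 + 51) / 140 = 101/140.

101/140


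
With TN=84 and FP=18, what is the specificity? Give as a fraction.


Specificity = TN / (TN + FP) = 84 / 102 = 14/17.

14/17


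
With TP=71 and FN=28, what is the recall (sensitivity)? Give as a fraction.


Recall = TP / (TP + FN) = 71 / 99 = 71/99.

71/99


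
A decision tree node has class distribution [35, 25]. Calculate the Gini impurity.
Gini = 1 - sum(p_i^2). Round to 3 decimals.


Total = 60. Proportions: 35/60, 25/60. sum(p_i^2) = 0.5139. Gini = 1 - 0.5139 = 0.4861, which rounds to 0.486.

0.486


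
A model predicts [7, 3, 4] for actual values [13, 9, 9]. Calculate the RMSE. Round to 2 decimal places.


MSE = 32.3333. RMSE = sqrt(32.3333) = 5.69.

5.69


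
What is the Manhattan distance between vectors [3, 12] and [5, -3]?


d = sum of absolute differences: |3-5|=2 + |12--3|=15 = 17.

17


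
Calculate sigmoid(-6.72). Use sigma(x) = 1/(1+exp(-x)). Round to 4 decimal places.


sigma(-6.72) = 1/(1+e^(6.72)) = 1/(1+828.817511) = 1/829.817511 = 0.0012.

0.0012


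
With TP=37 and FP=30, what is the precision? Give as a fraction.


Precision = TP / (TP + FP) = 37 / 67 = 37/67.

37/67


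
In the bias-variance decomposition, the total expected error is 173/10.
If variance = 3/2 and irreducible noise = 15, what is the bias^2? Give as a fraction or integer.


Total error = bias^2 + variance + irreducible noise. So bias^2 = 173/10 - 3/2 - 15 = 4/5.

4/5


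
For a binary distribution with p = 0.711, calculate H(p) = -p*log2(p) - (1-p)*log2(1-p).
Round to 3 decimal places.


H = -0.711*log2(0.711) - 0.289*log2(0.289) = 0.867.

0.867


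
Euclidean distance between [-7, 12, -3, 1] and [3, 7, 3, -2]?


d = sqrt(sum of squared differences). (-7-3)^2=100, (12-7)^2=25, (-3-3)^2=36, (1--2)^2=9. Sum = 170.

sqrt(170)


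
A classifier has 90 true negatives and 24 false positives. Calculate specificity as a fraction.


Specificity = TN / (TN + FP) = 90 / 114 = 15/19.

15/19


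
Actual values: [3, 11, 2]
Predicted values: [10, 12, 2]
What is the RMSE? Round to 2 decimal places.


MSE = 16.6667. RMSE = sqrt(16.6667) = 4.08.

4.08


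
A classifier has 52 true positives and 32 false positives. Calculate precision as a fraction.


Precision = TP / (TP + FP) = 52 / 84 = 13/21.

13/21


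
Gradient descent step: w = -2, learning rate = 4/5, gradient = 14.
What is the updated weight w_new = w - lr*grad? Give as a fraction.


w_new = -2 - 4/5 * 14 = -2 - 56/5 = -66/5.

-66/5


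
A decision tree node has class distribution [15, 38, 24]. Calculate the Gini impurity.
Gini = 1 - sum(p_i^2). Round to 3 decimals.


Total = 77. Proportions: 15/77, 38/77, 24/77. sum(p_i^2) = 0.3786. Gini = 1 - 0.3786 = 0.6214, which rounds to 0.621.

0.621


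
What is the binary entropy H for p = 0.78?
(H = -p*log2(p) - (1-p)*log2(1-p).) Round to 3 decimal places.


H = -0.78*log2(0.78) - 0.22*log2(0.22) = 0.760.

0.760


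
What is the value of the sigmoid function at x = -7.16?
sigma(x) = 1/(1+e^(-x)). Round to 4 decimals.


sigma(-7.16) = 1/(1+e^(7.16)) = 1/(1+1286.910933) = 1/1287.910933 = 0.0008.

0.0008


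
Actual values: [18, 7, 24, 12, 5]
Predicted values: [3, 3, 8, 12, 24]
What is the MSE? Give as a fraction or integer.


MSE = (1/5) * ((18-3)^2=225 + (7-3)^2=16 + (24-8)^2=256 + (12-12)^2=0 + (5-24)^2=361). Sum = 858. MSE = 858/5.

858/5


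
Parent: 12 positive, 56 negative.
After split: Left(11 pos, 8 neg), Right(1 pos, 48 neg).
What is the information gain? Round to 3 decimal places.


H(parent) = 0.6723. H(left) = 0.9819, H(right) = 0.1437. Weighted = (19/68)*0.9819 + (49/68)*0.1437 = 0.3779. IG = 0.6723 - 0.3779 = 0.2944, which rounds to 0.294.

0.294


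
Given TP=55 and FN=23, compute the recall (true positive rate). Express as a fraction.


Recall = TP / (TP + FN) = 55 / 78 = 55/78.

55/78


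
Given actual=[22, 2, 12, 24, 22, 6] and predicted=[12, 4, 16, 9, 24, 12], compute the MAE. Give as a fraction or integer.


MAE = (1/6) * (|22-12|=10 + |2-4|=2 + |12-16|=4 + |24-9|=15 + |22-24|=2 + |6-12|=6). Sum = 39. MAE = 13/2.

13/2


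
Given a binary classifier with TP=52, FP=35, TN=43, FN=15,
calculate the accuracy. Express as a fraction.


Accuracy = (TP + TN) / (TP + TN + FP + FN) = (52 + 43) / 145 = 19/29.

19/29


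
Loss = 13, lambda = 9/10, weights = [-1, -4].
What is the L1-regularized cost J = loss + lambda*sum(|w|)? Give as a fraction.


L1 norm = sum(|w|) = 5. J = 13 + 9/10 * 5 = 35/2.

35/2


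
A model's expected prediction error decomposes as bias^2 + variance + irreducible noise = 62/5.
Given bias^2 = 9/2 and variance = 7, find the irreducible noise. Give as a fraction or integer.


Total error = bias^2 + variance + irreducible noise. So irreducible noise = 62/5 - 9/2 - 7 = 9/10.

9/10


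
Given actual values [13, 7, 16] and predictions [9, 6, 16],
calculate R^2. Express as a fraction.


Mean(y) = 12. SS_res = 17. SS_tot = 42. R^2 = 1 - 17/(42) = 25/42.

25/42


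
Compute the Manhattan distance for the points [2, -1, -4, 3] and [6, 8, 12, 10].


d = sum of absolute differences: |2-6|=4 + |-1-8|=9 + |-4-12|=16 + |3-10|=7 = 36.

36


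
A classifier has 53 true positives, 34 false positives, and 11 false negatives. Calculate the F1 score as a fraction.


Precision = 53/87 = 53/87. Recall = 53/64 = 53/64. F1 = 2*P*R/(P+R) = 106/151.

106/151


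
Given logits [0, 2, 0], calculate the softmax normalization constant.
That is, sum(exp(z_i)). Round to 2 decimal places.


Denom = e^0=1.0000 + e^2=7.3891 + e^0=1.0000. Sum = 9.3891, which rounds to 9.39.

9.39


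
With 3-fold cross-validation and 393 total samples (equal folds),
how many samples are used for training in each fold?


Each validation fold has 393/3 = 131 samples. Training set = 393 - 131 = 262.

262


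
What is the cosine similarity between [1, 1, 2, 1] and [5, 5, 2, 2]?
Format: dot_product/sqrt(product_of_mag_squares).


dot = 16. |a|^2 = 7, |b|^2 = 58. cos = 16/sqrt(406).

16/sqrt(406)


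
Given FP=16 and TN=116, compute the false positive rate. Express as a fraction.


FPR = FP / (FP + TN) = 16 / 132 = 4/33.

4/33


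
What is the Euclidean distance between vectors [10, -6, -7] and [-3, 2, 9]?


d = sqrt(sum of squared differences). (10--3)^2=169, (-6-2)^2=64, (-7-9)^2=256. Sum = 489.

sqrt(489)


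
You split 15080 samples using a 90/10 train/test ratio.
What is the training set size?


Test set = 15080 * 10% = 1508. Training set = 15080 - 1508 = 13572.

13572


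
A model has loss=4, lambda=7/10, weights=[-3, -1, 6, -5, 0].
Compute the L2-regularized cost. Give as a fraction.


L2 sq norm = sum(w^2) = 71. J = 4 + 7/10 * 71 = 537/10.

537/10


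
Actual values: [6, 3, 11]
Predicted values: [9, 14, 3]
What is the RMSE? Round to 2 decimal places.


MSE = 64.6667. RMSE = sqrt(64.6667) = 8.04.

8.04


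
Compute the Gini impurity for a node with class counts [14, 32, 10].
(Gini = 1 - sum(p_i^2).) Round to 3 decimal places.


Total = 56. Proportions: 14/56, 32/56, 10/56. sum(p_i^2) = 0.4209. Gini = 1 - 0.4209 = 0.5791, which rounds to 0.579.

0.579


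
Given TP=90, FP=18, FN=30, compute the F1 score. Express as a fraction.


Precision = 90/108 = 5/6. Recall = 90/120 = 3/4. F1 = 2*P*R/(P+R) = 15/19.

15/19


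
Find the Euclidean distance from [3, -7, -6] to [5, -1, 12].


d = sqrt(sum of squared differences). (3-5)^2=4, (-7--1)^2=36, (-6-12)^2=324. Sum = 364.

sqrt(364)


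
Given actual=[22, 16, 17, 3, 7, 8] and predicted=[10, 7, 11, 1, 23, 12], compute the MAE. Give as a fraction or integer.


MAE = (1/6) * (|22-10|=12 + |16-7|=9 + |17-11|=6 + |3-1|=2 + |7-23|=16 + |8-12|=4). Sum = 49. MAE = 49/6.

49/6


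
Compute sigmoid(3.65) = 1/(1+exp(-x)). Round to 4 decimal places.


sigma(3.65) = 1/(1+e^(-3.65)) = 1/(1+0.025991) = 1/1.025991 = 0.9747.

0.9747


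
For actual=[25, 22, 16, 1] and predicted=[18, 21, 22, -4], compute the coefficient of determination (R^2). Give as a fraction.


Mean(y) = 16. SS_res = 111. SS_tot = 342. R^2 = 1 - 111/(342) = 77/114.

77/114


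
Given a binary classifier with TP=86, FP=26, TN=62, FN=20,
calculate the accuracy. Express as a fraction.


Accuracy = (TP + TN) / (TP + TN + FP + FN) = (86 + 62) / 194 = 74/97.

74/97


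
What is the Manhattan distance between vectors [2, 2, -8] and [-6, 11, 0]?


d = sum of absolute differences: |2--6|=8 + |2-11|=9 + |-8-0|=8 = 25.

25


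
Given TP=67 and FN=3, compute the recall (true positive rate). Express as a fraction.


Recall = TP / (TP + FN) = 67 / 70 = 67/70.

67/70


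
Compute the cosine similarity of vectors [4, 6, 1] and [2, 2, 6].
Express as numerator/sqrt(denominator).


dot = 26. |a|^2 = 53, |b|^2 = 44. cos = 26/sqrt(2332).

26/sqrt(2332)


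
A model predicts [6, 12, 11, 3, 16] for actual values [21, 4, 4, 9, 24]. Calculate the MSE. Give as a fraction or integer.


MSE = (1/5) * ((21-6)^2=225 + (4-12)^2=64 + (4-11)^2=49 + (9-3)^2=36 + (24-16)^2=64). Sum = 438. MSE = 438/5.

438/5


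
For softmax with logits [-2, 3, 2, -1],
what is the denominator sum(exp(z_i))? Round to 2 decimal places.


Denom = e^-2=0.1353 + e^3=20.0855 + e^2=7.3891 + e^-1=0.3679. Sum = 27.9778, which rounds to 27.98.

27.98


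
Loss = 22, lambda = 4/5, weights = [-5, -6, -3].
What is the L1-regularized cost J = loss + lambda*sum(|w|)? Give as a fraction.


L1 norm = sum(|w|) = 14. J = 22 + 4/5 * 14 = 166/5.

166/5


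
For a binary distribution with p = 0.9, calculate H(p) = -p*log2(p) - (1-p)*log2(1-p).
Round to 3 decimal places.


H = -0.9*log2(0.9) - 0.1*log2(0.1) = 0.469.

0.469


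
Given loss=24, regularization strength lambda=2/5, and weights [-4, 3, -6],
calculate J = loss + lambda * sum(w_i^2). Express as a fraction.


L2 sq norm = sum(w^2) = 61. J = 24 + 2/5 * 61 = 242/5.

242/5


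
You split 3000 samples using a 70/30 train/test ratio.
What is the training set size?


Test set = 3000 * 30% = 900. Training set = 3000 - 900 = 2100.

2100


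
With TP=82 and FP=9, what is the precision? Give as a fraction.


Precision = TP / (TP + FP) = 82 / 91 = 82/91.

82/91


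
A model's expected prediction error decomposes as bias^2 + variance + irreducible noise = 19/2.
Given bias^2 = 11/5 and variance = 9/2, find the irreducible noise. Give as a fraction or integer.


Total error = bias^2 + variance + irreducible noise. So irreducible noise = 19/2 - 11/5 - 9/2 = 14/5.

14/5


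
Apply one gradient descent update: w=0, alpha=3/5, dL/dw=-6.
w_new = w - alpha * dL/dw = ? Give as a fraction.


w_new = 0 - 3/5 * -6 = 0 - -18/5 = 18/5.

18/5


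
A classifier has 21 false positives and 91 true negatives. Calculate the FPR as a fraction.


FPR = FP / (FP + TN) = 21 / 112 = 3/16.

3/16


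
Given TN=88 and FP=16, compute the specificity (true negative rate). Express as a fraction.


Specificity = TN / (TN + FP) = 88 / 104 = 11/13.

11/13


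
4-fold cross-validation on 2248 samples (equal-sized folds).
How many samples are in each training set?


Each validation fold has 2248/4 = 562 samples. Training set = 2248 - 562 = 1686.

1686


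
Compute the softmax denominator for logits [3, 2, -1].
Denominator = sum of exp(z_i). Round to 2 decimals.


Denom = e^3=20.0855 + e^2=7.3891 + e^-1=0.3679. Sum = 27.8425, which rounds to 27.84.

27.84


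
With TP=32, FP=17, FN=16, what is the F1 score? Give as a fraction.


Precision = 32/49 = 32/49. Recall = 32/48 = 2/3. F1 = 2*P*R/(P+R) = 64/97.

64/97


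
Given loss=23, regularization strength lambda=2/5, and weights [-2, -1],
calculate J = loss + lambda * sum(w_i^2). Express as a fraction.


L2 sq norm = sum(w^2) = 5. J = 23 + 2/5 * 5 = 25.

25


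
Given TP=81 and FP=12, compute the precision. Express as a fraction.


Precision = TP / (TP + FP) = 81 / 93 = 27/31.

27/31


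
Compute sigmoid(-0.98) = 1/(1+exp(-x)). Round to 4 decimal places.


sigma(-0.98) = 1/(1+e^(0.98)) = 1/(1+2.664456) = 1/3.664456 = 0.2729.

0.2729


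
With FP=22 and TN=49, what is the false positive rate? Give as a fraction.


FPR = FP / (FP + TN) = 22 / 71 = 22/71.

22/71


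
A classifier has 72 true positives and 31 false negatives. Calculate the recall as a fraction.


Recall = TP / (TP + FN) = 72 / 103 = 72/103.

72/103


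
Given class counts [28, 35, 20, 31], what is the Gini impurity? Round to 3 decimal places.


Total = 114. Proportions: 28/114, 35/114, 20/114, 31/114. sum(p_i^2) = 0.2593. Gini = 1 - 0.2593 = 0.7407, which rounds to 0.741.

0.741


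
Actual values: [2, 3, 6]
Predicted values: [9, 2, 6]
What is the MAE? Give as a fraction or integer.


MAE = (1/3) * (|2-9|=7 + |3-2|=1 + |6-6|=0). Sum = 8. MAE = 8/3.

8/3


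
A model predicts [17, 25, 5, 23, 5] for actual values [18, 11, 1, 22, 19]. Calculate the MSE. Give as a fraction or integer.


MSE = (1/5) * ((18-17)^2=1 + (11-25)^2=196 + (1-5)^2=16 + (22-23)^2=1 + (19-5)^2=196). Sum = 410. MSE = 82.

82


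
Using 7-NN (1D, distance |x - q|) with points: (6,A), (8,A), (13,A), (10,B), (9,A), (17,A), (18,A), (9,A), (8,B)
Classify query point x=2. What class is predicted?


Distances: |6-2|=4, |8-2|=6, |13-2|=11, |10-2|=8, |9-2|=7, |17-2|=15, |18-2|=16, |9-2|=7, |8-2|=6. 7 nearest: (6,A), (8,A), (8,B), (9,A), (9,A), (10,B), (13,A). Counts: {'A': 5, 'B': 2}. Majority class: A.

A


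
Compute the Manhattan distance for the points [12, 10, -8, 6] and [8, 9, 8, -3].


d = sum of absolute differences: |12-8|=4 + |10-9|=1 + |-8-8|=16 + |6--3|=9 = 30.

30


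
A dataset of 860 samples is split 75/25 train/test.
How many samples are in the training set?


Test set = 860 * 25% = 215. Training set = 860 - 215 = 645.

645


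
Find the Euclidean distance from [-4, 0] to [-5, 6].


d = sqrt(sum of squared differences). (-4--5)^2=1, (0-6)^2=36. Sum = 37.

sqrt(37)


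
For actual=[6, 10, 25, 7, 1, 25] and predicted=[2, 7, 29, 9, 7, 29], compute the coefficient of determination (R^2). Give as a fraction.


Mean(y) = 37/3. SS_res = 97. SS_tot = 1570/3. R^2 = 1 - 97/(1570/3) = 1279/1570.

1279/1570


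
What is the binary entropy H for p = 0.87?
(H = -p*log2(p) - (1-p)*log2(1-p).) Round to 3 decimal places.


H = -0.87*log2(0.87) - 0.13*log2(0.13) = 0.557.

0.557


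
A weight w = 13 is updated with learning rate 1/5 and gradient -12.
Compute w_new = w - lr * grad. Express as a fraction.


w_new = 13 - 1/5 * -12 = 13 - -12/5 = 77/5.

77/5


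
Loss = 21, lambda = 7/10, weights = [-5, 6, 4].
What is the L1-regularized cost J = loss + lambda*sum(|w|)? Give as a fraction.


L1 norm = sum(|w|) = 15. J = 21 + 7/10 * 15 = 63/2.

63/2


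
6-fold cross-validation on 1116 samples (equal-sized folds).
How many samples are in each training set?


Each validation fold has 1116/6 = 186 samples. Training set = 1116 - 186 = 930.

930


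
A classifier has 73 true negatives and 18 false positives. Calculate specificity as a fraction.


Specificity = TN / (TN + FP) = 73 / 91 = 73/91.

73/91


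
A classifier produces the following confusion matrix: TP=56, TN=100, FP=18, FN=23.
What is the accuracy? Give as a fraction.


Accuracy = (TP + TN) / (TP + TN + FP + FN) = (56 + 100) / 197 = 156/197.

156/197


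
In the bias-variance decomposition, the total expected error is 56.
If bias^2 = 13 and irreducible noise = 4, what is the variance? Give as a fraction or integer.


Total error = bias^2 + variance + irreducible noise. So variance = 56 - 13 - 4 = 39.

39


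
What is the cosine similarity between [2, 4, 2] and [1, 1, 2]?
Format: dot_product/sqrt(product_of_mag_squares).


dot = 10. |a|^2 = 24, |b|^2 = 6. cos = 10/sqrt(144).

10/sqrt(144)


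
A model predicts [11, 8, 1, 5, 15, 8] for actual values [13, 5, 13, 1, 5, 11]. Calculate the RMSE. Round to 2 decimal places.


MSE = 47.0000. RMSE = sqrt(47.0000) = 6.86.

6.86


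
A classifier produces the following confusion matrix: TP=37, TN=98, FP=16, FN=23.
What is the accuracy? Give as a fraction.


Accuracy = (TP + TN) / (TP + TN + FP + FN) = (37 + 98) / 174 = 45/58.

45/58


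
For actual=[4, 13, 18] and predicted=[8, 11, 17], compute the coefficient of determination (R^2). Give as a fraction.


Mean(y) = 35/3. SS_res = 21. SS_tot = 302/3. R^2 = 1 - 21/(302/3) = 239/302.

239/302


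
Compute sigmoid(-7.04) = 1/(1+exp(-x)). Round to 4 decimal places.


sigma(-7.04) = 1/(1+e^(7.04)) = 1/(1+1141.387607) = 1/1142.387607 = 0.0009.

0.0009


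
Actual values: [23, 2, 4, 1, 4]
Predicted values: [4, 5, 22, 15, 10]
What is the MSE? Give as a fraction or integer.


MSE = (1/5) * ((23-4)^2=361 + (2-5)^2=9 + (4-22)^2=324 + (1-15)^2=196 + (4-10)^2=36). Sum = 926. MSE = 926/5.

926/5


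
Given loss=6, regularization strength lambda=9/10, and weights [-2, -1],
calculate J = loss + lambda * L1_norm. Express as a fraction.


L1 norm = sum(|w|) = 3. J = 6 + 9/10 * 3 = 87/10.

87/10


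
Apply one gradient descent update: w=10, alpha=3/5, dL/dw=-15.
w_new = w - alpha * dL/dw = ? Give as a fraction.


w_new = 10 - 3/5 * -15 = 10 - -9 = 19.

19


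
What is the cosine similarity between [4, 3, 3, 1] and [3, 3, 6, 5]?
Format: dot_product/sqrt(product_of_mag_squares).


dot = 44. |a|^2 = 35, |b|^2 = 79. cos = 44/sqrt(2765).

44/sqrt(2765)


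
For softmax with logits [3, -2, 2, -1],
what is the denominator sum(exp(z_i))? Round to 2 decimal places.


Denom = e^3=20.0855 + e^-2=0.1353 + e^2=7.3891 + e^-1=0.3679. Sum = 27.9778, which rounds to 27.98.

27.98


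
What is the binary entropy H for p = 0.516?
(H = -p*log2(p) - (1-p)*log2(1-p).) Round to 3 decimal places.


H = -0.516*log2(0.516) - 0.484*log2(0.484) = 0.999.

0.999


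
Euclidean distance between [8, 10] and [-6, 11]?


d = sqrt(sum of squared differences). (8--6)^2=196, (10-11)^2=1. Sum = 197.

sqrt(197)


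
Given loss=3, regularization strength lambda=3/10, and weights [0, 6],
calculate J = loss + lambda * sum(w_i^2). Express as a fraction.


L2 sq norm = sum(w^2) = 36. J = 3 + 3/10 * 36 = 69/5.

69/5


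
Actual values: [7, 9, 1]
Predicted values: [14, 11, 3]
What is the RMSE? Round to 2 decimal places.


MSE = 19.0000. RMSE = sqrt(19.0000) = 4.36.

4.36


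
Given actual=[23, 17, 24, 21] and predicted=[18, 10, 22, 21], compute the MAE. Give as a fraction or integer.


MAE = (1/4) * (|23-18|=5 + |17-10|=7 + |24-22|=2 + |21-21|=0). Sum = 14. MAE = 7/2.

7/2


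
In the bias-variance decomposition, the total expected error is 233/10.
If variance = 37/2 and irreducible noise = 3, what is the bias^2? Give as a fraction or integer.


Total error = bias^2 + variance + irreducible noise. So bias^2 = 233/10 - 37/2 - 3 = 9/5.

9/5


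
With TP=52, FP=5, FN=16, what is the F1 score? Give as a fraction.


Precision = 52/57 = 52/57. Recall = 52/68 = 13/17. F1 = 2*P*R/(P+R) = 104/125.

104/125


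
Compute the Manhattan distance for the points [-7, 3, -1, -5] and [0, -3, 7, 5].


d = sum of absolute differences: |-7-0|=7 + |3--3|=6 + |-1-7|=8 + |-5-5|=10 = 31.

31


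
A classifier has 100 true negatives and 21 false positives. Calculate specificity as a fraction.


Specificity = TN / (TN + FP) = 100 / 121 = 100/121.

100/121


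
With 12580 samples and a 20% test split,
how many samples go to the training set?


Test set = 12580 * 20% = 2516. Training set = 12580 - 2516 = 10064.

10064


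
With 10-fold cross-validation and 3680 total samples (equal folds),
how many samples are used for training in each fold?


Each validation fold has 3680/10 = 368 samples. Training set = 3680 - 368 = 3312.

3312


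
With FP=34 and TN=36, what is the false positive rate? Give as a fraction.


FPR = FP / (FP + TN) = 34 / 70 = 17/35.

17/35


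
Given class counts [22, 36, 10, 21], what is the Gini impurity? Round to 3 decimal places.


Total = 89. Proportions: 22/89, 36/89, 10/89, 21/89. sum(p_i^2) = 0.2930. Gini = 1 - 0.2930 = 0.7070, which rounds to 0.707.

0.707


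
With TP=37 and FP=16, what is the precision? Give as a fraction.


Precision = TP / (TP + FP) = 37 / 53 = 37/53.

37/53


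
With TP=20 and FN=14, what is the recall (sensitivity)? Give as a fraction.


Recall = TP / (TP + FN) = 20 / 34 = 10/17.

10/17


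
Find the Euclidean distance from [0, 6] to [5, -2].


d = sqrt(sum of squared differences). (0-5)^2=25, (6--2)^2=64. Sum = 89.

sqrt(89)


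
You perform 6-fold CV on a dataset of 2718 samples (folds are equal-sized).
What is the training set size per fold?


Each validation fold has 2718/6 = 453 samples. Training set = 2718 - 453 = 2265.

2265


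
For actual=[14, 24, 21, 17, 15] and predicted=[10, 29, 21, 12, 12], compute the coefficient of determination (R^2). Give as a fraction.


Mean(y) = 91/5. SS_res = 75. SS_tot = 354/5. R^2 = 1 - 75/(354/5) = -7/118.

-7/118


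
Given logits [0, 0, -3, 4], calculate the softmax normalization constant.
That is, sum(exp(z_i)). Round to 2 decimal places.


Denom = e^0=1.0000 + e^0=1.0000 + e^-3=0.0498 + e^4=54.5982. Sum = 56.6480, which rounds to 56.65.

56.65


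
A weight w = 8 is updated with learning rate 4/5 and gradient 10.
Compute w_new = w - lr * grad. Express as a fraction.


w_new = 8 - 4/5 * 10 = 8 - 8 = 0.

0


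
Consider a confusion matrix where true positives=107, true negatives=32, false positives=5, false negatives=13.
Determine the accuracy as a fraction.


Accuracy = (TP + TN) / (TP + TN + FP + FN) = (107 + 32) / 157 = 139/157.

139/157


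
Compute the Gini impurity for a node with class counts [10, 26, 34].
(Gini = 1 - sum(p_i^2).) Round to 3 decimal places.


Total = 70. Proportions: 10/70, 26/70, 34/70. sum(p_i^2) = 0.3943. Gini = 1 - 0.3943 = 0.6057, which rounds to 0.606.

0.606


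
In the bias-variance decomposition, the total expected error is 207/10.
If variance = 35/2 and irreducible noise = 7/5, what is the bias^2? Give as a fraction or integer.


Total error = bias^2 + variance + irreducible noise. So bias^2 = 207/10 - 35/2 - 7/5 = 9/5.

9/5


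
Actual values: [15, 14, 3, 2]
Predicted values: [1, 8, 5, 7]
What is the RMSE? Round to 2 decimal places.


MSE = 65.2500. RMSE = sqrt(65.2500) = 8.08.

8.08


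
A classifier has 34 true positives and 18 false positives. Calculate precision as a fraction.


Precision = TP / (TP + FP) = 34 / 52 = 17/26.

17/26


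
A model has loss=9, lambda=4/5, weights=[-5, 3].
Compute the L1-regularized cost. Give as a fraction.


L1 norm = sum(|w|) = 8. J = 9 + 4/5 * 8 = 77/5.

77/5


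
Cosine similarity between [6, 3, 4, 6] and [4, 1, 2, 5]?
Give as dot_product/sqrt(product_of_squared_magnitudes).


dot = 65. |a|^2 = 97, |b|^2 = 46. cos = 65/sqrt(4462).

65/sqrt(4462)


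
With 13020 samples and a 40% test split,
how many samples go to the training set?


Test set = 13020 * 40% = 5208. Training set = 13020 - 5208 = 7812.

7812


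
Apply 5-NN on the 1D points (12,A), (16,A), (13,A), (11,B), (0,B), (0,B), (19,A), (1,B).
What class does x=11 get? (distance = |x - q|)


Distances: |12-11|=1, |16-11|=5, |13-11|=2, |11-11|=0, |0-11|=11, |0-11|=11, |19-11|=8, |1-11|=10. 5 nearest: (11,B), (12,A), (13,A), (16,A), (19,A). Counts: {'B': 1, 'A': 4}. Majority class: A.

A


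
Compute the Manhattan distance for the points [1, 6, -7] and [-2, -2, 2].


d = sum of absolute differences: |1--2|=3 + |6--2|=8 + |-7-2|=9 = 20.

20


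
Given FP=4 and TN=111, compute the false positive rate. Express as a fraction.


FPR = FP / (FP + TN) = 4 / 115 = 4/115.

4/115


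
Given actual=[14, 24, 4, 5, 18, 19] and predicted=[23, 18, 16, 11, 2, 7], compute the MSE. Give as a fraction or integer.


MSE = (1/6) * ((14-23)^2=81 + (24-18)^2=36 + (4-16)^2=144 + (5-11)^2=36 + (18-2)^2=256 + (19-7)^2=144). Sum = 697. MSE = 697/6.

697/6


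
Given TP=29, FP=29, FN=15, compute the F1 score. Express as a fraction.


Precision = 29/58 = 1/2. Recall = 29/44 = 29/44. F1 = 2*P*R/(P+R) = 29/51.

29/51


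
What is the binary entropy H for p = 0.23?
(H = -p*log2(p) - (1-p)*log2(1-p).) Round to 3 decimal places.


H = -0.23*log2(0.23) - 0.77*log2(0.77) = 0.778.

0.778


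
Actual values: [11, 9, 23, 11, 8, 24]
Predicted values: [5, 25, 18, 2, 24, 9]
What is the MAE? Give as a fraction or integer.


MAE = (1/6) * (|11-5|=6 + |9-25|=16 + |23-18|=5 + |11-2|=9 + |8-24|=16 + |24-9|=15). Sum = 67. MAE = 67/6.

67/6


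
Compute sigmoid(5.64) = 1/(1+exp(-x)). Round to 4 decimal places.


sigma(5.64) = 1/(1+e^(-5.64)) = 1/(1+0.003553) = 1/1.003553 = 0.9965.

0.9965


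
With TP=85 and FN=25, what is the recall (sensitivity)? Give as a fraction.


Recall = TP / (TP + FN) = 85 / 110 = 17/22.

17/22


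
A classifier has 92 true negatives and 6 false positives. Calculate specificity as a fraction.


Specificity = TN / (TN + FP) = 92 / 98 = 46/49.

46/49


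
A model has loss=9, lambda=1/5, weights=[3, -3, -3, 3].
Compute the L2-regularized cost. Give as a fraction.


L2 sq norm = sum(w^2) = 36. J = 9 + 1/5 * 36 = 81/5.

81/5


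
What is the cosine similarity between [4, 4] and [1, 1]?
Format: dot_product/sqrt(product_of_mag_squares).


dot = 8. |a|^2 = 32, |b|^2 = 2. cos = 8/sqrt(64).

8/sqrt(64)


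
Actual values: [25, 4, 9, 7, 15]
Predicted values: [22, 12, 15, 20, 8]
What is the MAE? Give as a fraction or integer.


MAE = (1/5) * (|25-22|=3 + |4-12|=8 + |9-15|=6 + |7-20|=13 + |15-8|=7). Sum = 37. MAE = 37/5.

37/5


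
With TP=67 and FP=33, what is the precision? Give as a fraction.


Precision = TP / (TP + FP) = 67 / 100 = 67/100.

67/100


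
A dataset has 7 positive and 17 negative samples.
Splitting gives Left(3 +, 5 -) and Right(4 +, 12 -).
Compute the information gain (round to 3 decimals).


H(parent) = 0.8709. H(left) = 0.9544, H(right) = 0.8113. Weighted = (8/24)*0.9544 + (16/24)*0.8113 = 0.8590. IG = 0.8709 - 0.8590 = 0.0119, which rounds to 0.012.

0.012


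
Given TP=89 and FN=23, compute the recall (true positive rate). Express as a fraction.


Recall = TP / (TP + FN) = 89 / 112 = 89/112.

89/112


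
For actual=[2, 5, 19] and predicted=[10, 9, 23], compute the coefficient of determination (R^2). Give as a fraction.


Mean(y) = 26/3. SS_res = 96. SS_tot = 494/3. R^2 = 1 - 96/(494/3) = 103/247.

103/247


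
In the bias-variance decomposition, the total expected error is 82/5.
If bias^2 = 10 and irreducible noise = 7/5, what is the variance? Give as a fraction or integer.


Total error = bias^2 + variance + irreducible noise. So variance = 82/5 - 10 - 7/5 = 5.

5


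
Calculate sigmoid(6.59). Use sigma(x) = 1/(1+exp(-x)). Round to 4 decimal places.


sigma(6.59) = 1/(1+e^(-6.59)) = 1/(1+0.001374) = 1/1.001374 = 0.9986.

0.9986


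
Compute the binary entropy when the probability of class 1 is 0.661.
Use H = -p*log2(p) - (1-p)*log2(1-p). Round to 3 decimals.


H = -0.661*log2(0.661) - 0.339*log2(0.339) = 0.924.

0.924


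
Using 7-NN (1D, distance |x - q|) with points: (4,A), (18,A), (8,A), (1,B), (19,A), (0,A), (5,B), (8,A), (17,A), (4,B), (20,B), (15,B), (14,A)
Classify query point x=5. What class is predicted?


Distances: |4-5|=1, |18-5|=13, |8-5|=3, |1-5|=4, |19-5|=14, |0-5|=5, |5-5|=0, |8-5|=3, |17-5|=12, |4-5|=1, |20-5|=15, |15-5|=10, |14-5|=9. 7 nearest: (5,B), (4,A), (4,B), (8,A), (8,A), (1,B), (0,A). Counts: {'B': 3, 'A': 4}. Majority class: A.

A


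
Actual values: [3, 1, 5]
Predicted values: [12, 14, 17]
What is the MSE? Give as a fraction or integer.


MSE = (1/3) * ((3-12)^2=81 + (1-14)^2=169 + (5-17)^2=144). Sum = 394. MSE = 394/3.

394/3


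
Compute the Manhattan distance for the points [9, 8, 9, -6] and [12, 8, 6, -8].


d = sum of absolute differences: |9-12|=3 + |8-8|=0 + |9-6|=3 + |-6--8|=2 = 8.

8


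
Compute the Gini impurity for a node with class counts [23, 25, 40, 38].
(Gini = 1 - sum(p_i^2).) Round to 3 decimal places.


Total = 126. Proportions: 23/126, 25/126, 40/126, 38/126. sum(p_i^2) = 0.2644. Gini = 1 - 0.2644 = 0.7356, which rounds to 0.736.

0.736


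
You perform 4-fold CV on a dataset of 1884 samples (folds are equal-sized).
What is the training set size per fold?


Each validation fold has 1884/4 = 471 samples. Training set = 1884 - 471 = 1413.

1413


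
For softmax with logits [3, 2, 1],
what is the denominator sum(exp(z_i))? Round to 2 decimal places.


Denom = e^3=20.0855 + e^2=7.3891 + e^1=2.7183. Sum = 30.1929, which rounds to 30.19.

30.19


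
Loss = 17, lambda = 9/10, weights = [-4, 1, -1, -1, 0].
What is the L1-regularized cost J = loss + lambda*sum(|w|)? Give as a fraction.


L1 norm = sum(|w|) = 7. J = 17 + 9/10 * 7 = 233/10.

233/10


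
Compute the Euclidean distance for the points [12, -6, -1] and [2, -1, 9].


d = sqrt(sum of squared differences). (12-2)^2=100, (-6--1)^2=25, (-1-9)^2=100. Sum = 225.

15


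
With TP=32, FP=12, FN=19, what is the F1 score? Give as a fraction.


Precision = 32/44 = 8/11. Recall = 32/51 = 32/51. F1 = 2*P*R/(P+R) = 64/95.

64/95


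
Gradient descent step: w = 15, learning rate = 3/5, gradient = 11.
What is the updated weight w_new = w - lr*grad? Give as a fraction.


w_new = 15 - 3/5 * 11 = 15 - 33/5 = 42/5.

42/5


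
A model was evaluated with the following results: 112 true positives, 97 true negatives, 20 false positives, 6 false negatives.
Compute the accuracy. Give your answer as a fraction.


Accuracy = (TP + TN) / (TP + TN + FP + FN) = (112 + 97) / 235 = 209/235.

209/235


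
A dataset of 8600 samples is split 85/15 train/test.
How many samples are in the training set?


Test set = 8600 * 15% = 1290. Training set = 8600 - 1290 = 7310.

7310


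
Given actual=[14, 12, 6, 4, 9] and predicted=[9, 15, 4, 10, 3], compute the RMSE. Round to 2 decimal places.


MSE = 22.0000. RMSE = sqrt(22.0000) = 4.69.

4.69


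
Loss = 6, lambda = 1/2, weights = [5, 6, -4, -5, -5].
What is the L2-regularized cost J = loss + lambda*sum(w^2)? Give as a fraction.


L2 sq norm = sum(w^2) = 127. J = 6 + 1/2 * 127 = 139/2.

139/2


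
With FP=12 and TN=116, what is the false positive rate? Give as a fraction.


FPR = FP / (FP + TN) = 12 / 128 = 3/32.

3/32


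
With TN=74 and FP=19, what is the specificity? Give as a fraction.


Specificity = TN / (TN + FP) = 74 / 93 = 74/93.

74/93


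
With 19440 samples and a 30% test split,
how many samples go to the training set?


Test set = 19440 * 30% = 5832. Training set = 19440 - 5832 = 13608.

13608


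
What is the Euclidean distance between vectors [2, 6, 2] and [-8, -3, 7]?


d = sqrt(sum of squared differences). (2--8)^2=100, (6--3)^2=81, (2-7)^2=25. Sum = 206.

sqrt(206)
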